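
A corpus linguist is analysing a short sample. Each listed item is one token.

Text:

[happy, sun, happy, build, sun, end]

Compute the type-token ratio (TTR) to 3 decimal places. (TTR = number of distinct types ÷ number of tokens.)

N = 6 tokens, V = 4 types.
TTR = V / N = 4 / 6 = 0.667

0.667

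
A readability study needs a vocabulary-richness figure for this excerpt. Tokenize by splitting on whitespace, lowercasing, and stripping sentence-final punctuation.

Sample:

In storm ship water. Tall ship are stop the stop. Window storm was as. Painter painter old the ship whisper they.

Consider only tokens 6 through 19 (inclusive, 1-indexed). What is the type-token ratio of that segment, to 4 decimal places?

Segment tokens 6–19: ship, are, stop, the, stop, window, storm, was, as, painter, painter, old, the, ship
Segment N = 14, segment V = 10.
TTR = 10 / 14 = 0.7143

0.7143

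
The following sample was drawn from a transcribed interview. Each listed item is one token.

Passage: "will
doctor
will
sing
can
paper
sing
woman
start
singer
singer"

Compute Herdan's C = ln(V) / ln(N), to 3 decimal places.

0.867

N = 11, V = 8.
ln(V) = 2.079442, ln(N) = 2.397895
C = 2.079442 / 2.397895 = 0.867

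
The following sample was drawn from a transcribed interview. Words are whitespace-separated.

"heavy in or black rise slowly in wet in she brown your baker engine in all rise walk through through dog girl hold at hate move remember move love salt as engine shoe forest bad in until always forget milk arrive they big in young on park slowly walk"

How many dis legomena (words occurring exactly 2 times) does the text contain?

6

Frequencies: in:6, rise:2, slowly:2, engine:2, walk:2, through:2, move:2, heavy:1, or:1, black:1, wet:1, she:1, brown:1, your:1, baker:1, all:1, dog:1, girl:1, hold:1, at:1, … (18 more, each freq 1)
Words with frequency 2: engine, move, rise, slowly, through, walk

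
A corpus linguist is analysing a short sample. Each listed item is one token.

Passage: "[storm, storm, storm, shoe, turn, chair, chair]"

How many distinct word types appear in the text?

Distinct types: {chair, shoe, storm, turn}
V = 4

4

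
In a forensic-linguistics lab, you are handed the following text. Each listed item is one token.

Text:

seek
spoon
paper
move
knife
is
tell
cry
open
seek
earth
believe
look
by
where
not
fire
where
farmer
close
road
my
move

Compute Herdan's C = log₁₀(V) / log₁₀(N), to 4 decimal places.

0.9554

N = 23, V = 20.
log₁₀(V) = 1.301030, log₁₀(N) = 1.361728
C = 1.301030 / 1.361728 = 0.9554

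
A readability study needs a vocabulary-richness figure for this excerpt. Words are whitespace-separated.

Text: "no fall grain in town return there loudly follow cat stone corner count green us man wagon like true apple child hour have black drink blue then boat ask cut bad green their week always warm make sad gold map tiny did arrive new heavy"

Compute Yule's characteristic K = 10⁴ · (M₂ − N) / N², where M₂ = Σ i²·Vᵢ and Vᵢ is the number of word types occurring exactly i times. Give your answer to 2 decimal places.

9.88

Frequencies: green:2, no:1, fall:1, grain:1, in:1, town:1, return:1, there:1, loudly:1, follow:1, cat:1, stone:1, corner:1, count:1, us:1, man:1, wagon:1, like:1, true:1, apple:1, … (24 more, each freq 1)
N = 45. Frequency spectrum: V_1=43, V_2=1
M₂ = 1²·43 + 2²·1 = 47
K = 10000 × (47 − 45) / 45² = 9.88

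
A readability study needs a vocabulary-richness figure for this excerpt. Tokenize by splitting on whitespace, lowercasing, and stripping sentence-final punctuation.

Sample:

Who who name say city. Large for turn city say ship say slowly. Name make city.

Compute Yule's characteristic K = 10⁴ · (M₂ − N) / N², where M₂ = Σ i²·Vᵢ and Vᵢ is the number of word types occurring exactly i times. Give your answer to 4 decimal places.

Frequencies: say:3, city:3, who:2, name:2, large:1, for:1, turn:1, ship:1, slowly:1, make:1
N = 16. Frequency spectrum: V_1=6, V_2=2, V_3=2
M₂ = 1²·6 + 2²·2 + 3²·2 = 32
K = 10000 × (32 − 16) / 16² = 625.0000

625.0000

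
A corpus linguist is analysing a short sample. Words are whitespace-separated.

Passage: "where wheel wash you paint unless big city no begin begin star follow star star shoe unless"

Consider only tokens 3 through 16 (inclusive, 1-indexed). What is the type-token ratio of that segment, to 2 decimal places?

Segment tokens 3–16: wash, you, paint, unless, big, city, no, begin, begin, star, follow, star, star, shoe
Segment N = 14, segment V = 11.
TTR = 11 / 14 = 0.79

0.79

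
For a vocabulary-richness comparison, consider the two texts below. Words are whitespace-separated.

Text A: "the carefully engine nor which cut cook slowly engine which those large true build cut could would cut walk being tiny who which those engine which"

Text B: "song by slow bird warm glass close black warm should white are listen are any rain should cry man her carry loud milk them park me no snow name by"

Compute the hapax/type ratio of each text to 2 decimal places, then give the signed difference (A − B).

A: hapax=14, V=18, ratio=0.78
B: hapax=22, V=26, ratio=0.85
Difference = 0.78 − 0.85 = -0.07

-0.07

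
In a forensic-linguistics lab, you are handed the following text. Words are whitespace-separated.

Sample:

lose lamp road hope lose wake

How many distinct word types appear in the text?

5

Distinct types: {hope, lamp, lose, road, wake}
V = 5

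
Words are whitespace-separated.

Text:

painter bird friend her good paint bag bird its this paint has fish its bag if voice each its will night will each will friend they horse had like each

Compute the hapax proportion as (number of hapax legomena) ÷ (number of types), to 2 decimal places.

Frequencies: its:3, each:3, will:3, bird:2, friend:2, paint:2, bag:2, painter:1, her:1, good:1, this:1, has:1, fish:1, if:1, voice:1, night:1, they:1, horse:1, had:1, like:1
Hapax count = 13; type count = 20.
Ratio = 13 / 20 = 0.65

0.65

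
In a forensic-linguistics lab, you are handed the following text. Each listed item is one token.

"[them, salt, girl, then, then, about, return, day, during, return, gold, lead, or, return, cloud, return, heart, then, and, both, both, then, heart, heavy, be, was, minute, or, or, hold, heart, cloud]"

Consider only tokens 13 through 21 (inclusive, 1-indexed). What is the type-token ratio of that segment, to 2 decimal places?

Segment tokens 13–21: or, return, cloud, return, heart, then, and, both, both
Segment N = 9, segment V = 7.
TTR = 7 / 9 = 0.78

0.78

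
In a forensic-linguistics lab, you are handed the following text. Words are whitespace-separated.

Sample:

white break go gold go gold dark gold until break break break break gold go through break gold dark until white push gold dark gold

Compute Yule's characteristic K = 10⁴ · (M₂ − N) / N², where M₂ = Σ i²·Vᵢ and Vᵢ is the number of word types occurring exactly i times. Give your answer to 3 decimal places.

1408.000

Frequencies: gold:7, break:6, go:3, dark:3, white:2, until:2, through:1, push:1
N = 25. Frequency spectrum: V_1=2, V_2=2, V_3=2, V_6=1, V_7=1
M₂ = 1²·2 + 2²·2 + 3²·2 + 6²·1 + 7²·1 = 113
K = 10000 × (113 − 25) / 25² = 1408.000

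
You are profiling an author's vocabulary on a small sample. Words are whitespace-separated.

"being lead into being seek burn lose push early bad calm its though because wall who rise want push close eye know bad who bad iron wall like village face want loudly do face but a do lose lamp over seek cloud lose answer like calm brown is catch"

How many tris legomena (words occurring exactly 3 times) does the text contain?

Frequencies: lose:3, bad:3, being:2, seek:2, push:2, calm:2, wall:2, who:2, want:2, like:2, face:2, do:2, lead:1, into:1, burn:1, early:1, its:1, though:1, because:1, rise:1, … (15 more, each freq 1)
Words with frequency 3: bad, lose

2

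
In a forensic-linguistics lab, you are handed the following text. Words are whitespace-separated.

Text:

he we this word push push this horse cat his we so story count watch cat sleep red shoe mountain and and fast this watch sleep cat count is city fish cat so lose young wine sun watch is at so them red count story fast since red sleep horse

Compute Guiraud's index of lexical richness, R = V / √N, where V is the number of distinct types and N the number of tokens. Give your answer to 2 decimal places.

3.96

N = 50, V = 28.
√N = 7.071068
R = 28 / 7.071068 = 3.96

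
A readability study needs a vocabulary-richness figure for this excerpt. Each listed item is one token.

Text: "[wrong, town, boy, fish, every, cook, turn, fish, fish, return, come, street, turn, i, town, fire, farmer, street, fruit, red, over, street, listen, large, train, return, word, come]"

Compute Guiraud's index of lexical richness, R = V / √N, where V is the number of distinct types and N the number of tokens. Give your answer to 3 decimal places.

3.780

N = 28, V = 20.
√N = 5.291503
R = 20 / 5.291503 = 3.780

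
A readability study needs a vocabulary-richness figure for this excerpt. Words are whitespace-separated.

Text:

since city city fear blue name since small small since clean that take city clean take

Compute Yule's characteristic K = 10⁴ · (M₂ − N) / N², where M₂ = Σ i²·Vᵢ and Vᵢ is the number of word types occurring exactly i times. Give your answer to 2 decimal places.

Frequencies: since:3, city:3, small:2, clean:2, take:2, fear:1, blue:1, name:1, that:1
N = 16. Frequency spectrum: V_1=4, V_2=3, V_3=2
M₂ = 1²·4 + 2²·3 + 3²·2 = 34
K = 10000 × (34 − 16) / 16² = 703.13

703.13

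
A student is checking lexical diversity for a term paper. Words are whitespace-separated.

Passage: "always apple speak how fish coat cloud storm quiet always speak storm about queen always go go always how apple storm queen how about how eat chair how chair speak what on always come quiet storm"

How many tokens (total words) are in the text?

36

Tokens: always, apple, speak, how, fish, coat, cloud, storm, quiet, always, speak, storm, about, queen, always, go, go, always, how, apple, storm, queen, how, about, how, eat, chair, how, chair, speak, what, on, always, come, quiet, storm
N = 36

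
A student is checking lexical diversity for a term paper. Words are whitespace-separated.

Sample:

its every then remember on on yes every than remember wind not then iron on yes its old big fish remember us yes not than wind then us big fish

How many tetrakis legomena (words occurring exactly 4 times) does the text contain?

Frequencies: then:3, remember:3, on:3, yes:3, its:2, every:2, than:2, wind:2, not:2, big:2, fish:2, us:2, iron:1, old:1
Words with frequency 4: (none)

0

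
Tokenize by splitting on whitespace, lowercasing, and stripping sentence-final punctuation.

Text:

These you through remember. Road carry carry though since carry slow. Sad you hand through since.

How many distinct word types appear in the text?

11

Distinct types: {carry, hand, remember, road, sad, since, slow, these, though, through, you}
V = 11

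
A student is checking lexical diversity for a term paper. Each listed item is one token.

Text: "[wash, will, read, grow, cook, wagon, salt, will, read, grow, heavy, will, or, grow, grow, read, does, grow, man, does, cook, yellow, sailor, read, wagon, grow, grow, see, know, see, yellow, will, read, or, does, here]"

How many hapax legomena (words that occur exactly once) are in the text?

Frequencies: grow:7, read:5, will:4, does:3, cook:2, wagon:2, or:2, yellow:2, see:2, wash:1, salt:1, heavy:1, man:1, sailor:1, know:1, here:1
Hapax (freq=1): heavy, here, know, man, sailor, salt, wash

7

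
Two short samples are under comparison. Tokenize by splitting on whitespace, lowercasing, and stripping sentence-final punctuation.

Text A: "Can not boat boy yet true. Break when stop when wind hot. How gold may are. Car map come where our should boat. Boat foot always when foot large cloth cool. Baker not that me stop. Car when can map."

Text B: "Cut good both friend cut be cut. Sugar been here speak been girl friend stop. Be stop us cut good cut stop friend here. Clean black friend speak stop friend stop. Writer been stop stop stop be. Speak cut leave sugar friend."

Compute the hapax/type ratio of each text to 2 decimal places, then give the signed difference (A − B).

0.28

A: hapax=21, V=29, ratio=0.72
B: hapax=7, V=16, ratio=0.44
Difference = 0.72 − 0.44 = 0.28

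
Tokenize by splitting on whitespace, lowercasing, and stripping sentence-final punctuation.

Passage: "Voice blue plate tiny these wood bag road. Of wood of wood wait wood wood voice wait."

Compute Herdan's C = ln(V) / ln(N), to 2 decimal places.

0.81

N = 17, V = 10.
ln(V) = 2.302585, ln(N) = 2.833213
C = 2.302585 / 2.833213 = 0.81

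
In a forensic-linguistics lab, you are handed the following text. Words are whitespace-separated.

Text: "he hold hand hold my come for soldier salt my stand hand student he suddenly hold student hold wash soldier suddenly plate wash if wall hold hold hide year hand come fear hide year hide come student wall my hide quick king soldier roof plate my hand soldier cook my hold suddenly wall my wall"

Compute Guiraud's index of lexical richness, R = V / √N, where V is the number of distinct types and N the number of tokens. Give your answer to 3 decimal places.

2.966

N = 55, V = 22.
√N = 7.416198
R = 22 / 7.416198 = 2.966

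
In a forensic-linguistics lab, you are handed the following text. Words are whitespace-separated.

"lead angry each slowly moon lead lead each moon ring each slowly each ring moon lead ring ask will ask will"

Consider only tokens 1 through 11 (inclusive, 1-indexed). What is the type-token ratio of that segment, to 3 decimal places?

Segment tokens 1–11: lead, angry, each, slowly, moon, lead, lead, each, moon, ring, each
Segment N = 11, segment V = 6.
TTR = 6 / 11 = 0.545

0.545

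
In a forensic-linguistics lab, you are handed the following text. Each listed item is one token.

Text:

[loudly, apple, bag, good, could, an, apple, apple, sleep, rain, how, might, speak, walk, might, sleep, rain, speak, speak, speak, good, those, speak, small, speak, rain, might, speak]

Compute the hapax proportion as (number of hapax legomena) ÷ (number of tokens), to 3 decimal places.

Frequencies: speak:7, apple:3, rain:3, might:3, good:2, sleep:2, loudly:1, bag:1, could:1, an:1, how:1, walk:1, those:1, small:1
Hapax count = 8; token count = 28.
Ratio = 8 / 28 = 0.286

0.286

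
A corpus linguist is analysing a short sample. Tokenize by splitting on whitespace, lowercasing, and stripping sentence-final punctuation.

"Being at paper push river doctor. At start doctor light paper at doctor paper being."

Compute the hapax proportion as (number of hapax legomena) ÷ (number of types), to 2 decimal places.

0.50

Frequencies: at:3, paper:3, doctor:3, being:2, push:1, river:1, start:1, light:1
Hapax count = 4; type count = 8.
Ratio = 4 / 8 = 0.50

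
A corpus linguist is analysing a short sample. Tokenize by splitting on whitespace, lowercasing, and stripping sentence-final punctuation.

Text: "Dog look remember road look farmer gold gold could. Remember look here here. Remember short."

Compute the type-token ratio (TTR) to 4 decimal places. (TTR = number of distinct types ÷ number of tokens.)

N = 15 tokens, V = 9 types.
TTR = V / N = 9 / 15 = 0.6000

0.6000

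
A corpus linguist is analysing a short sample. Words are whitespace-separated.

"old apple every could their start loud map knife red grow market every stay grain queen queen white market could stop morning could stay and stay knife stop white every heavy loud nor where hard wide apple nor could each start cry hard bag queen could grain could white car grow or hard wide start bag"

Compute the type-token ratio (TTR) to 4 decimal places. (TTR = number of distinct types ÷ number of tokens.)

N = 56 tokens, V = 29 types.
TTR = V / N = 29 / 56 = 0.5179

0.5179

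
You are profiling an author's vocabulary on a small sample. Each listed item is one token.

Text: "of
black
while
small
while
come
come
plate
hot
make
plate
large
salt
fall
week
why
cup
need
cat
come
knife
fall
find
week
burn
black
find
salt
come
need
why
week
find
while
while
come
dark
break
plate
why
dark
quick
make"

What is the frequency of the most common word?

Frequencies: come:5, while:4, plate:3, week:3, why:3, find:3, black:2, make:2, salt:2, fall:2, need:2, dark:2, of:1, small:1, hot:1, large:1, cup:1, cat:1, knife:1, burn:1, … (2 more, each freq 1)
Most common: 'come' with frequency 5.

5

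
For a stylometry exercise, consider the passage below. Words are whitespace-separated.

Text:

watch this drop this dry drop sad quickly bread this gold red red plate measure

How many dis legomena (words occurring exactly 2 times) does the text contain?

2

Frequencies: this:3, drop:2, red:2, watch:1, dry:1, sad:1, quickly:1, bread:1, gold:1, plate:1, measure:1
Words with frequency 2: drop, red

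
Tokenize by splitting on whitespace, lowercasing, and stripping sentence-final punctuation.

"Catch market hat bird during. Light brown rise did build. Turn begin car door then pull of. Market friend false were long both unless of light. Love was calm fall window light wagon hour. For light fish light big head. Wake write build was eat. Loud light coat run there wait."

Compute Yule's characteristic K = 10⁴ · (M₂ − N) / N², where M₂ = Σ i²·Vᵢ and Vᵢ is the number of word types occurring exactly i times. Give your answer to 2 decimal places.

146.10

Frequencies: light:6, market:2, build:2, of:2, was:2, catch:1, hat:1, bird:1, during:1, brown:1, rise:1, did:1, turn:1, begin:1, car:1, door:1, then:1, pull:1, friend:1, false:1, … (22 more, each freq 1)
N = 51. Frequency spectrum: V_1=37, V_2=4, V_6=1
M₂ = 1²·37 + 2²·4 + 6²·1 = 89
K = 10000 × (89 − 51) / 51² = 146.10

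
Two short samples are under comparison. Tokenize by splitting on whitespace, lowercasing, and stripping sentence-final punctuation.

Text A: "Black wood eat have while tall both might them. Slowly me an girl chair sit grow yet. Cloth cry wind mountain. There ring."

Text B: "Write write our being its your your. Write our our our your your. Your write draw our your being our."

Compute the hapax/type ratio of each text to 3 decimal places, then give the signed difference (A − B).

0.667

A: hapax=23, V=23, ratio=1.000
B: hapax=2, V=6, ratio=0.333
Difference = 1.000 − 0.333 = 0.667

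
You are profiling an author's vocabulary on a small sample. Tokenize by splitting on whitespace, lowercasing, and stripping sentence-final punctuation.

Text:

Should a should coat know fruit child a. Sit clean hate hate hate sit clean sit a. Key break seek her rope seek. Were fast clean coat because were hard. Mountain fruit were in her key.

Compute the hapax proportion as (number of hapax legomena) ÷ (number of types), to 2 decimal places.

0.45

Frequencies: a:3, sit:3, clean:3, hate:3, were:3, should:2, coat:2, fruit:2, key:2, seek:2, her:2, know:1, child:1, break:1, rope:1, fast:1, because:1, hard:1, mountain:1, in:1
Hapax count = 9; type count = 20.
Ratio = 9 / 20 = 0.45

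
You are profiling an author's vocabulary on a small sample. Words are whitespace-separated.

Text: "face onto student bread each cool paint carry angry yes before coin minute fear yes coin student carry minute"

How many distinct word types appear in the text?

Distinct types: {angry, before, bread, carry, coin, cool, each, face, fear, minute, onto, paint, student, yes}
V = 14

14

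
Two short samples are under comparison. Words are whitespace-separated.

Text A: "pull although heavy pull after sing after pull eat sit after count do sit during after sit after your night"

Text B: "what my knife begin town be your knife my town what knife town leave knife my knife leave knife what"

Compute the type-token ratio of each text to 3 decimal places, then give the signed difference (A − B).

TTR(A) = 12/20 = 0.600
TTR(B) = 8/20 = 0.400
Difference = 0.600 − 0.400 = 0.200

0.200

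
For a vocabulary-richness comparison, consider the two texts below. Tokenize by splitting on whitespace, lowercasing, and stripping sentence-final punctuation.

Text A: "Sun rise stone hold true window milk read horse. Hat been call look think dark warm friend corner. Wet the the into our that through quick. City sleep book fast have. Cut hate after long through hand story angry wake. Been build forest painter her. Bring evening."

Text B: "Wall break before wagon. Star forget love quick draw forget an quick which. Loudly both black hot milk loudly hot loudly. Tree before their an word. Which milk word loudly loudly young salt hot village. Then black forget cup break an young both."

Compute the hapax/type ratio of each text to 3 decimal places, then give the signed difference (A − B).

0.474

A: hapax=41, V=44, ratio=0.932
B: hapax=11, V=24, ratio=0.458
Difference = 0.932 − 0.458 = 0.474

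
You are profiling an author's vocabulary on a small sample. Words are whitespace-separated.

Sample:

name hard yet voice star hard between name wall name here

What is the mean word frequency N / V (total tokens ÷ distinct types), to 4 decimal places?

1.3750

N = 11 tokens, V = 8 types.
Mean frequency = N / V = 11 / 8 = 1.3750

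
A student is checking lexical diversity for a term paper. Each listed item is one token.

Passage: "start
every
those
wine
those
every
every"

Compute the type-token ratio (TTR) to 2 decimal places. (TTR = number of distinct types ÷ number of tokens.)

N = 7 tokens, V = 4 types.
TTR = V / N = 4 / 7 = 0.57

0.57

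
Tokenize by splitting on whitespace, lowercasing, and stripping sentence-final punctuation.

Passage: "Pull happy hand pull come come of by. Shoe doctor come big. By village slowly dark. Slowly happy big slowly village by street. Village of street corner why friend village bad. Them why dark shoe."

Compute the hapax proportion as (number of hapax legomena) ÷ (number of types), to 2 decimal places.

0.33

Frequencies: village:4, come:3, by:3, slowly:3, pull:2, happy:2, of:2, shoe:2, big:2, dark:2, street:2, why:2, hand:1, doctor:1, corner:1, friend:1, bad:1, them:1
Hapax count = 6; type count = 18.
Ratio = 6 / 18 = 0.33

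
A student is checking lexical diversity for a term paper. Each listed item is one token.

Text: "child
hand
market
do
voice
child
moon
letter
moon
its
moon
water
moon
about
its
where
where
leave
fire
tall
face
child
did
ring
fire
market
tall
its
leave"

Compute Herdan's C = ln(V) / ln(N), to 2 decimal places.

0.84

N = 29, V = 17.
ln(V) = 2.833213, ln(N) = 3.367296
C = 2.833213 / 3.367296 = 0.84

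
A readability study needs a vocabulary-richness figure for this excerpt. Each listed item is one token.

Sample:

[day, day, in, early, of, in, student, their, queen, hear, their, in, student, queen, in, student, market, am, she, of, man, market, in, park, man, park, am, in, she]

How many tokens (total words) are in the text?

Tokens: day, day, in, early, of, in, student, their, queen, hear, their, in, student, queen, in, student, market, am, she, of, man, market, in, park, man, park, am, in, she
N = 29

29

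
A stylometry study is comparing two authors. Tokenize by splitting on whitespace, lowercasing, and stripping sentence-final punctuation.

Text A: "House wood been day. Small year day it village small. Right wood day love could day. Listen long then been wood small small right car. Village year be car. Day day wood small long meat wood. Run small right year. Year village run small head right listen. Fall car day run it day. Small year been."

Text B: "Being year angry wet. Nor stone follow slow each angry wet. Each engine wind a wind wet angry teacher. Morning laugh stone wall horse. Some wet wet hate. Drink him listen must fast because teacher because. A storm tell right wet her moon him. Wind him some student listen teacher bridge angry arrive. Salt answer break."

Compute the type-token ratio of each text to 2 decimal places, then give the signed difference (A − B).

-0.28

TTR(A) = 20/56 = 0.36
TTR(B) = 36/56 = 0.64
Difference = 0.36 − 0.64 = -0.28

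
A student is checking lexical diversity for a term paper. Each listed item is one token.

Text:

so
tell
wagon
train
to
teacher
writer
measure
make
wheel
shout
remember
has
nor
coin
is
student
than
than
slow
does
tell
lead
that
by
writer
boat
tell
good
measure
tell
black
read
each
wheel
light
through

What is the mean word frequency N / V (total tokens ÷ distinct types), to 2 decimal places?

N = 37 tokens, V = 30 types.
Mean frequency = N / V = 37 / 30 = 1.23

1.23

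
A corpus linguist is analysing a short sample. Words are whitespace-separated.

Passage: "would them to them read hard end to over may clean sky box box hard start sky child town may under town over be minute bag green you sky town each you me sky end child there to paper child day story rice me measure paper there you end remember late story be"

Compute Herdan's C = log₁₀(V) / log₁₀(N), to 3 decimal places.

0.857

N = 53, V = 30.
log₁₀(V) = 1.477121, log₁₀(N) = 1.724276
C = 1.477121 / 1.724276 = 0.857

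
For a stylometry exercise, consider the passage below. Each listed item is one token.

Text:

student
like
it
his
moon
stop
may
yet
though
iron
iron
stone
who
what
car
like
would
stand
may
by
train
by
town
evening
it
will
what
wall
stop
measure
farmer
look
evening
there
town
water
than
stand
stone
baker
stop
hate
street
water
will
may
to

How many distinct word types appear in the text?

Distinct types: {baker, by, car, evening, farmer, hate, his, iron, it, like, look, may, measure, moon, stand, stone, stop, street, student, than, there, though, to, town, train, wall, water, what, who, will, would, yet}
V = 32

32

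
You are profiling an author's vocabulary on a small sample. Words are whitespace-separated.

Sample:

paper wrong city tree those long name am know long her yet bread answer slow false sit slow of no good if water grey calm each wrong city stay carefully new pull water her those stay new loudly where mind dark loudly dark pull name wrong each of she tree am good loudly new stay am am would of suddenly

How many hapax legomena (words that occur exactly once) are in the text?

Frequencies: am:4, wrong:3, of:3, stay:3, new:3, loudly:3, city:2, tree:2, those:2, long:2, name:2, her:2, slow:2, good:2, water:2, each:2, pull:2, dark:2, paper:1, know:1, … (15 more, each freq 1)
Hapax (freq=1): answer, bread, calm, carefully, false, grey, if, know, mind, no, paper, she, sit, suddenly, where, would, yet

17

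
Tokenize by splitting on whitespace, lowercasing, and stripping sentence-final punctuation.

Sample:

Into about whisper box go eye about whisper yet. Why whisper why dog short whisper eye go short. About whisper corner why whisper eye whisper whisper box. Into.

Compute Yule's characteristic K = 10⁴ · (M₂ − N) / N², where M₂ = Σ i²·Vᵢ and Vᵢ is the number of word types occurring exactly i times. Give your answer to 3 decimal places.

1045.918

Frequencies: whisper:8, about:3, eye:3, why:3, into:2, box:2, go:2, short:2, yet:1, dog:1, corner:1
N = 28. Frequency spectrum: V_1=3, V_2=4, V_3=3, V_8=1
M₂ = 1²·3 + 2²·4 + 3²·3 + 8²·1 = 110
K = 10000 × (110 − 28) / 28² = 1045.918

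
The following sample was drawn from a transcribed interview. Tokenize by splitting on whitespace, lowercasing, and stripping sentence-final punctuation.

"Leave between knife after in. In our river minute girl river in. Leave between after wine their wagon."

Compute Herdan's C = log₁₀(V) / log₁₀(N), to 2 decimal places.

N = 18, V = 12.
log₁₀(V) = 1.079181, log₁₀(N) = 1.255273
C = 1.079181 / 1.255273 = 0.86

0.86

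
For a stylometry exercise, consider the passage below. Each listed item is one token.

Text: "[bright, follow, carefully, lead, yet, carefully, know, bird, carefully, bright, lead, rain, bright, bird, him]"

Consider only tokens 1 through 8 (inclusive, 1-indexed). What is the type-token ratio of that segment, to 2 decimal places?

Segment tokens 1–8: bright, follow, carefully, lead, yet, carefully, know, bird
Segment N = 8, segment V = 7.
TTR = 7 / 8 = 0.88

0.88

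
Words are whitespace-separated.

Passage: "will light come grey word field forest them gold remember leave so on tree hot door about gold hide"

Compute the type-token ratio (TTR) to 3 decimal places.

0.947

N = 19 tokens, V = 18 types.
TTR = V / N = 18 / 19 = 0.947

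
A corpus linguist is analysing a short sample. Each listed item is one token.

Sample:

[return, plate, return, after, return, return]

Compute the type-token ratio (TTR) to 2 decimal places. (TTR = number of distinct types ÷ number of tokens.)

0.50

N = 6 tokens, V = 3 types.
TTR = V / N = 3 / 6 = 0.50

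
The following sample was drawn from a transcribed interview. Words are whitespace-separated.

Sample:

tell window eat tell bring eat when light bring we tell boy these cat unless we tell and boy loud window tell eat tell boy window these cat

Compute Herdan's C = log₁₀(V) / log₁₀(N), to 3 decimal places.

0.770

N = 28, V = 13.
log₁₀(V) = 1.113943, log₁₀(N) = 1.447158
C = 1.113943 / 1.447158 = 0.770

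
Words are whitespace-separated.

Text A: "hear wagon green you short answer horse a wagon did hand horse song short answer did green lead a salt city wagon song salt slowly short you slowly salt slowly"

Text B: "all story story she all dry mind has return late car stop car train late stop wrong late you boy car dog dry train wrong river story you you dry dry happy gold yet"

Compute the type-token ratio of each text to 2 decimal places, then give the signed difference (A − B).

TTR(A) = 15/30 = 0.50
TTR(B) = 19/34 = 0.56
Difference = 0.50 − 0.56 = -0.06

-0.06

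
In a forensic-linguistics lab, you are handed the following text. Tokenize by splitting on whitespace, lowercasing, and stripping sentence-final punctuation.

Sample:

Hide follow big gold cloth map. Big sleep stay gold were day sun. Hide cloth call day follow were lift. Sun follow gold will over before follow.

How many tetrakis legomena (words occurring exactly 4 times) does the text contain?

1

Frequencies: follow:4, gold:3, hide:2, big:2, cloth:2, were:2, day:2, sun:2, map:1, sleep:1, stay:1, call:1, lift:1, will:1, over:1, before:1
Words with frequency 4: follow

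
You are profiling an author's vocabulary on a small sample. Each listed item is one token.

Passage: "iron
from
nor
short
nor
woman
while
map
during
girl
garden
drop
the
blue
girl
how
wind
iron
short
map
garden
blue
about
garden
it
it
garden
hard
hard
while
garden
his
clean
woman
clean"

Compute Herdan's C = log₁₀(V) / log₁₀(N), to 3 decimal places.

N = 35, V = 20.
log₁₀(V) = 1.301030, log₁₀(N) = 1.544068
C = 1.301030 / 1.544068 = 0.843

0.843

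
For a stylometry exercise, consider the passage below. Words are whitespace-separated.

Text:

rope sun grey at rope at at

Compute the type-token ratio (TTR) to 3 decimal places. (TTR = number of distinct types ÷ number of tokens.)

N = 7 tokens, V = 4 types.
TTR = V / N = 4 / 7 = 0.571

0.571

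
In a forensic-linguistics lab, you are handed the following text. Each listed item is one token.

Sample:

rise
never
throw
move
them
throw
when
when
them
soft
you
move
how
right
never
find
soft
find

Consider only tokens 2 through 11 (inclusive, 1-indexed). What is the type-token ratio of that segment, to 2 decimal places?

Segment tokens 2–11: never, throw, move, them, throw, when, when, them, soft, you
Segment N = 10, segment V = 7.
TTR = 7 / 10 = 0.70

0.70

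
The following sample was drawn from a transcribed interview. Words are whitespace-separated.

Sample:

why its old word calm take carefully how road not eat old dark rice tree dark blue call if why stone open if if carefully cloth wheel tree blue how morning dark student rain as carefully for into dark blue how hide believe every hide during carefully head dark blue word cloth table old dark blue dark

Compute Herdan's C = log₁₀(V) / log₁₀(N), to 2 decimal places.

N = 57, V = 33.
log₁₀(V) = 1.518514, log₁₀(N) = 1.755875
C = 1.518514 / 1.755875 = 0.86

0.86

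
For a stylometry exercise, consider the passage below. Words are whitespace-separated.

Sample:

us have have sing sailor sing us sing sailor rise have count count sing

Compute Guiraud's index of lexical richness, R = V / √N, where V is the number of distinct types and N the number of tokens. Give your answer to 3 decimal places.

1.604

N = 14, V = 6.
√N = 3.741657
R = 6 / 3.741657 = 1.604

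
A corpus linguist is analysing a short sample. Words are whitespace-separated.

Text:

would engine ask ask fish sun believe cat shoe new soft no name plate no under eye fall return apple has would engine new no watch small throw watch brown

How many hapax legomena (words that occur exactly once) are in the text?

Frequencies: no:3, would:2, engine:2, ask:2, new:2, watch:2, fish:1, sun:1, believe:1, cat:1, shoe:1, soft:1, name:1, plate:1, under:1, eye:1, fall:1, return:1, apple:1, has:1, … (3 more, each freq 1)
Hapax (freq=1): apple, believe, brown, cat, eye, fall, fish, has, name, plate, return, shoe, small, soft, sun, throw, under

17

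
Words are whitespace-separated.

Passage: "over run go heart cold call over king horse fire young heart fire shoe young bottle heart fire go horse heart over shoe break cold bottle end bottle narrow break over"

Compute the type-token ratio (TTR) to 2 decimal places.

0.48

N = 31 tokens, V = 15 types.
TTR = V / N = 15 / 31 = 0.48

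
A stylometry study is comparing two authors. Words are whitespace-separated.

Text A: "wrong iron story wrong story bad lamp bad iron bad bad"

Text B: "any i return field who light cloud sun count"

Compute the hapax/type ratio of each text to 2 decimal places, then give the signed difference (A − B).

A: hapax=1, V=5, ratio=0.20
B: hapax=9, V=9, ratio=1.00
Difference = 0.20 − 1.00 = -0.80

-0.80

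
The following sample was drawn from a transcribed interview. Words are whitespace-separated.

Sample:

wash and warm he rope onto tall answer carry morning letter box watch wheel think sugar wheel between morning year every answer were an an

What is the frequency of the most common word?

2

Frequencies: answer:2, morning:2, wheel:2, an:2, wash:1, and:1, warm:1, he:1, rope:1, onto:1, tall:1, carry:1, letter:1, box:1, watch:1, think:1, sugar:1, between:1, year:1, every:1, … (1 more, each freq 1)
Most common: 'answer' with frequency 2.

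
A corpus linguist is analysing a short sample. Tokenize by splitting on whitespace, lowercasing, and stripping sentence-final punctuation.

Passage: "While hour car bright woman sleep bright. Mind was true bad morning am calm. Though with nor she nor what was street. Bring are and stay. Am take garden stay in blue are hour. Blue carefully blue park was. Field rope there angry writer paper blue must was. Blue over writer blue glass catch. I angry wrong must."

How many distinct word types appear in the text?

41

Distinct types: {am, and, angry, are, bad, blue, bright, bring, calm, car, carefully, catch, field, garden, glass, hour, i, in, mind, morning, must, nor, over, paper, park, rope, she, sleep, stay, street, take, there, though, true, was, what, while, with, woman, writer, wrong}
V = 41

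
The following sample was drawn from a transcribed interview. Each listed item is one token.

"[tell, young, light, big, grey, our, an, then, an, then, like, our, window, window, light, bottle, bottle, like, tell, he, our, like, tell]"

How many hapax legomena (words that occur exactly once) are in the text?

Frequencies: tell:3, our:3, like:3, light:2, an:2, then:2, window:2, bottle:2, young:1, big:1, grey:1, he:1
Hapax (freq=1): big, grey, he, young

4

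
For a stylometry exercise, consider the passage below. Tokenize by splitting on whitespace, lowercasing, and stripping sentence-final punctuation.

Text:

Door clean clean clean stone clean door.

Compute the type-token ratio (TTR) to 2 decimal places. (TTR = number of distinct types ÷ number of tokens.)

0.43

N = 7 tokens, V = 3 types.
TTR = V / N = 3 / 7 = 0.43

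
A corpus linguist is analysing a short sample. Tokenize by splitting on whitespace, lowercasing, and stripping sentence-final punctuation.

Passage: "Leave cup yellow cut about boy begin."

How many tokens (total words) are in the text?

Tokens: leave, cup, yellow, cut, about, boy, begin
N = 7

7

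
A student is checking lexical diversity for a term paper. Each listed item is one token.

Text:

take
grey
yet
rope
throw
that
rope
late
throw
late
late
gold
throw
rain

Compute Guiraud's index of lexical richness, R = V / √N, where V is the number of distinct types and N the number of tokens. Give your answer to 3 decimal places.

N = 14, V = 9.
√N = 3.741657
R = 9 / 3.741657 = 2.405

2.405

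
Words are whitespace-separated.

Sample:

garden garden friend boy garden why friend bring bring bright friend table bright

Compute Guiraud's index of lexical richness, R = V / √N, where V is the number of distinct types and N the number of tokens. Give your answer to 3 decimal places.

1.941

N = 13, V = 7.
√N = 3.605551
R = 7 / 3.605551 = 1.941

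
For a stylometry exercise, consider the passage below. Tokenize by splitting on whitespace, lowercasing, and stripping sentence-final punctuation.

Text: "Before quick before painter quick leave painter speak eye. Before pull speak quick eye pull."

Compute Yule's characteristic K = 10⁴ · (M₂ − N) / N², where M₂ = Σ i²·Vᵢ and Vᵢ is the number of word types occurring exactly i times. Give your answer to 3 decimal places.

888.889

Frequencies: before:3, quick:3, painter:2, speak:2, eye:2, pull:2, leave:1
N = 15. Frequency spectrum: V_1=1, V_2=4, V_3=2
M₂ = 1²·1 + 2²·4 + 3²·2 = 35
K = 10000 × (35 − 15) / 15² = 888.889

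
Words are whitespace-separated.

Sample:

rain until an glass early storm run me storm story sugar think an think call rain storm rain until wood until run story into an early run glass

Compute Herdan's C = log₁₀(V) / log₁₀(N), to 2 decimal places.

N = 28, V = 14.
log₁₀(V) = 1.146128, log₁₀(N) = 1.447158
C = 1.146128 / 1.447158 = 0.79

0.79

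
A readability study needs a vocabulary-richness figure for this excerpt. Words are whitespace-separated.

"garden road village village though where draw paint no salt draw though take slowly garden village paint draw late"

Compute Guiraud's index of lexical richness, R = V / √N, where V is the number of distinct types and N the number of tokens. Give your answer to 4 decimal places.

2.7530

N = 19, V = 12.
√N = 4.358899
R = 12 / 4.358899 = 2.7530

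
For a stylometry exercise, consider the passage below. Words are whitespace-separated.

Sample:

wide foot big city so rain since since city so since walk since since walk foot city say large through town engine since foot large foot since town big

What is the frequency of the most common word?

Frequencies: since:7, foot:4, city:3, big:2, so:2, walk:2, large:2, town:2, wide:1, rain:1, say:1, through:1, engine:1
Most common: 'since' with frequency 7.

7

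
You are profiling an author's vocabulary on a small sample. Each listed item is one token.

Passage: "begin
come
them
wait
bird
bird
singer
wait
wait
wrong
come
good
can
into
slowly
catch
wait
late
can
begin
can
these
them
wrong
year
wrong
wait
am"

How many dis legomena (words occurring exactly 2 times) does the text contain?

Frequencies: wait:5, wrong:3, can:3, begin:2, come:2, them:2, bird:2, singer:1, good:1, into:1, slowly:1, catch:1, late:1, these:1, year:1, am:1
Words with frequency 2: begin, bird, come, them

4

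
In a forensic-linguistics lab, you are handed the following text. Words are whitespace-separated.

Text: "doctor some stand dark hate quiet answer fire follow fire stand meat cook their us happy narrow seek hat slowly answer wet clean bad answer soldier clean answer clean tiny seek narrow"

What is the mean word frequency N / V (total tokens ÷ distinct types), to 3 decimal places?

N = 32 tokens, V = 23 types.
Mean frequency = N / V = 32 / 23 = 1.391

1.391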